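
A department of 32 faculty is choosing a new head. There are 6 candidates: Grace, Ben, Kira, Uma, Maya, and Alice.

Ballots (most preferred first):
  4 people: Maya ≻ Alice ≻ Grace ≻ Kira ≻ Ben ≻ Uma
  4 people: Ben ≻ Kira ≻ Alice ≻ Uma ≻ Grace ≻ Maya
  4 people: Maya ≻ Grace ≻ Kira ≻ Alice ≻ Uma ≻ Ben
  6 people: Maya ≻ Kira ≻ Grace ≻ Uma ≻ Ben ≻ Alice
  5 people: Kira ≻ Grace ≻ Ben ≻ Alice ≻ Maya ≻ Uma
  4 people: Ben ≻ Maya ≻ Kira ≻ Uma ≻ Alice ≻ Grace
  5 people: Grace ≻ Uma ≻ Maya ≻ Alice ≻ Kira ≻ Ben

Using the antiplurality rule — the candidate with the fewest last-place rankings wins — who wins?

Kira

Last-place votes: Grace 4, Ben 9, Kira 0, Uma 9, Maya 4, Alice 6.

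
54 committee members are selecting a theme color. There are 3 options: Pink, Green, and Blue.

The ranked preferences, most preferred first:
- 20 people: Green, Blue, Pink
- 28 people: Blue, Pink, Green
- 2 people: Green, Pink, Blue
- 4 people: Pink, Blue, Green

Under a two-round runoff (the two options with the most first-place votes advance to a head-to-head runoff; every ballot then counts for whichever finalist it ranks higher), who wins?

Round 1 first-place votes: Pink 4, Green 22, Blue 28. Blue and Green advance.
Runoff: Blue is ranked above Green on 32 ballots, Green above Blue on 22.

Blue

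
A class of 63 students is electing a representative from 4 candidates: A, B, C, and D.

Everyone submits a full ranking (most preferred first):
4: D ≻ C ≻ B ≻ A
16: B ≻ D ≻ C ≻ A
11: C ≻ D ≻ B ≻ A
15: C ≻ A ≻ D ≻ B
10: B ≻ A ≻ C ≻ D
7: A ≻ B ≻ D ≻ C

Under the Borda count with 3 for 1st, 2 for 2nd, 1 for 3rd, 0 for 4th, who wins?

A: 4×0 + 16×0 + 11×0 + 15×2 + 10×2 + 7×3 = 71
B: 4×1 + 16×3 + 11×1 + 15×0 + 10×3 + 7×2 = 107
C: 4×2 + 16×1 + 11×3 + 15×3 + 10×1 + 7×0 = 112
D: 4×3 + 16×2 + 11×2 + 15×1 + 10×0 + 7×1 = 88

C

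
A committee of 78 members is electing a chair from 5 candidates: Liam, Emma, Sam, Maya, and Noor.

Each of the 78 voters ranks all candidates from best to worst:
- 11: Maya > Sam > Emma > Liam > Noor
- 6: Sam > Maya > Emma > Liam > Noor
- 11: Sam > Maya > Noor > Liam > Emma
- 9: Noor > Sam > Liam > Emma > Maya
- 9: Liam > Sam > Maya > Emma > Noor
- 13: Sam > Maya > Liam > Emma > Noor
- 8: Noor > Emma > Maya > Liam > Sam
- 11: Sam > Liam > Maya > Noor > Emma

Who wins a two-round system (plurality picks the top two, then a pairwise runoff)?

Round 1 first-place votes: Liam 9, Emma 0, Sam 41, Maya 11, Noor 17. Sam and Noor advance.
Runoff: Sam is ranked above Noor on 61 ballots, Noor above Sam on 17.

Sam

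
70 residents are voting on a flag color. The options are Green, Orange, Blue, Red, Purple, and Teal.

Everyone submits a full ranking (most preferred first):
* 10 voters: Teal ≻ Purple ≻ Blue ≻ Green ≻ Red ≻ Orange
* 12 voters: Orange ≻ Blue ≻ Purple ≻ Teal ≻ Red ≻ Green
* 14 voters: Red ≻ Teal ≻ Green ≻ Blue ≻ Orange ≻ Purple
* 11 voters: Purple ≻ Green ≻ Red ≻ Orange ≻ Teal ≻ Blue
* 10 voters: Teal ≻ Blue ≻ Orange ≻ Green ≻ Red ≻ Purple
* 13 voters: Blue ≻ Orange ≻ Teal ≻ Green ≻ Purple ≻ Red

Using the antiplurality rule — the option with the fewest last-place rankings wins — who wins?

Teal

Last-place votes: Green 12, Orange 10, Blue 11, Red 13, Purple 24, Teal 0.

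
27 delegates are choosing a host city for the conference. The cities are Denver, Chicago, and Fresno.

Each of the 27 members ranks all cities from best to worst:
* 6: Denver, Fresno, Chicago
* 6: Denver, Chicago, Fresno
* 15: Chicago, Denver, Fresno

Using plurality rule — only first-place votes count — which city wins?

Chicago

First-place votes: Denver 12, Chicago 15, Fresno 0.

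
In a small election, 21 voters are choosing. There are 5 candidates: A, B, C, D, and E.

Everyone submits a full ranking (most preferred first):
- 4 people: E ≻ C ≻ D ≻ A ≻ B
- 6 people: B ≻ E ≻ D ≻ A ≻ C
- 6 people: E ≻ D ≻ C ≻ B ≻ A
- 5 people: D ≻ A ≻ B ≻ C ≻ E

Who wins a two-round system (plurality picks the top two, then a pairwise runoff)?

B

Round 1 first-place votes: A 0, B 6, C 0, D 5, E 10. E and B advance.
Runoff: E is ranked above B on 10 ballots, B above E on 11.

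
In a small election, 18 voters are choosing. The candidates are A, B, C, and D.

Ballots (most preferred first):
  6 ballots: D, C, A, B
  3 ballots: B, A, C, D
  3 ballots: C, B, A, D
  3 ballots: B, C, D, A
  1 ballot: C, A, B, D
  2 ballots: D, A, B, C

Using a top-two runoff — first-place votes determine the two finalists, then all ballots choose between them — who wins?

Round 1 first-place votes: A 0, B 6, C 4, D 8. D and B advance.
Runoff: D is ranked above B on 8 ballots, B above D on 10.

B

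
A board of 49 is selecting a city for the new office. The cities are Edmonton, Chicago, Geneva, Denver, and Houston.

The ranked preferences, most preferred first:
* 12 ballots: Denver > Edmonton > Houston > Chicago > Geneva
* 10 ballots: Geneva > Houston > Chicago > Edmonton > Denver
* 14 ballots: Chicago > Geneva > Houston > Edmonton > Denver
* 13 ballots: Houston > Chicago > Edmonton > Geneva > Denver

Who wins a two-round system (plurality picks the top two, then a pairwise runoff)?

Round 1 first-place votes: Edmonton 0, Chicago 14, Geneva 10, Denver 12, Houston 13. Chicago and Houston advance.
Runoff: Chicago is ranked above Houston on 14 ballots, Houston above Chicago on 35.

Houston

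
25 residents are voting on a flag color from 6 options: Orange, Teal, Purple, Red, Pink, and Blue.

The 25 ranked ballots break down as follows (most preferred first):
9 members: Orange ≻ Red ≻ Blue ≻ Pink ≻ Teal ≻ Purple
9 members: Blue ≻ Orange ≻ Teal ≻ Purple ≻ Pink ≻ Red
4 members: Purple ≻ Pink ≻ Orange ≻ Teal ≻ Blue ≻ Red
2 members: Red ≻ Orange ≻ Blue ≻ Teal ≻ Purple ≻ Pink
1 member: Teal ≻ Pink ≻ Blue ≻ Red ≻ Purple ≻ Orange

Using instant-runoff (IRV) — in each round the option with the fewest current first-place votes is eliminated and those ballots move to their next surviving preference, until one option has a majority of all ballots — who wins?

Orange

Round 1: Orange 9, Teal 1, Purple 4, Red 2, Pink 0, Blue 9. Pink eliminated.
Round 2: Orange 9, Teal 1, Purple 4, Red 2, Blue 9. Teal eliminated.
Round 3: Orange 9, Purple 4, Red 2, Blue 10. Red eliminated.
Round 4: Orange 11, Purple 4, Blue 10. Purple eliminated.
Round 5: Orange 15, Blue 10. Orange has a majority (≥13).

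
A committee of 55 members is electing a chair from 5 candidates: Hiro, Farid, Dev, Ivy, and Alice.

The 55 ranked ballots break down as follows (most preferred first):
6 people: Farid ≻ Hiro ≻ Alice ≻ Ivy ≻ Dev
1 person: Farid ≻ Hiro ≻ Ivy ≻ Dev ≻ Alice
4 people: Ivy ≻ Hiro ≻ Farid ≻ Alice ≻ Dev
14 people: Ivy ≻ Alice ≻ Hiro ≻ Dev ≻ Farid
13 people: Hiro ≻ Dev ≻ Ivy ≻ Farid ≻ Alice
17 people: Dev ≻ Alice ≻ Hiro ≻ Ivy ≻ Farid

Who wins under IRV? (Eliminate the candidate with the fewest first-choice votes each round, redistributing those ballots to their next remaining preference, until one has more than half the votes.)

Hiro

Round 1: Hiro 13, Farid 7, Dev 17, Ivy 18, Alice 0. Alice eliminated.
Round 2: Hiro 13, Farid 7, Dev 17, Ivy 18. Farid eliminated.
Round 3: Hiro 20, Dev 17, Ivy 18. Dev eliminated.
Round 4: Hiro 37, Ivy 18. Hiro has a majority (≥28).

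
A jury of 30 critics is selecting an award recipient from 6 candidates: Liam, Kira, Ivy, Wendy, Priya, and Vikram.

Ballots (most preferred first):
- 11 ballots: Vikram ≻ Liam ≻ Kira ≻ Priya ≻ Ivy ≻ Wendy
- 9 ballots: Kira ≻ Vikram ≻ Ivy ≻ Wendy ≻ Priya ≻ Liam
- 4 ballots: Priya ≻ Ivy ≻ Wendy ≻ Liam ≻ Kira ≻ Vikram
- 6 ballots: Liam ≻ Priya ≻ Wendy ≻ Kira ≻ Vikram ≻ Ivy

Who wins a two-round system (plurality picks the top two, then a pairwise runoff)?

Round 1 first-place votes: Liam 6, Kira 9, Ivy 0, Wendy 0, Priya 4, Vikram 11. Vikram and Kira advance.
Runoff: Vikram is ranked above Kira on 11 ballots, Kira above Vikram on 19.

Kira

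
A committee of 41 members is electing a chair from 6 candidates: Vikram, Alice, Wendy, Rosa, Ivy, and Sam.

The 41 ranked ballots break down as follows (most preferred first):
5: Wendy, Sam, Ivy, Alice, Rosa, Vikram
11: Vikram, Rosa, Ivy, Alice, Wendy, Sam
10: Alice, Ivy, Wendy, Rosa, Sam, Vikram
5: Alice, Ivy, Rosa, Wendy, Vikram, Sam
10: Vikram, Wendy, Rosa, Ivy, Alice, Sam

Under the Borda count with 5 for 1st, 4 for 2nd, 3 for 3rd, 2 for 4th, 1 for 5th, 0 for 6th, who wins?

Ivy

Vikram: 5×0 + 11×5 + 10×0 + 5×1 + 10×5 = 110
Alice: 5×2 + 11×2 + 10×5 + 5×5 + 10×1 = 117
Wendy: 5×5 + 11×1 + 10×3 + 5×2 + 10×4 = 116
Rosa: 5×1 + 11×4 + 10×2 + 5×3 + 10×3 = 114
Ivy: 5×3 + 11×3 + 10×4 + 5×4 + 10×2 = 128
Sam: 5×4 + 11×0 + 10×1 + 5×0 + 10×0 = 30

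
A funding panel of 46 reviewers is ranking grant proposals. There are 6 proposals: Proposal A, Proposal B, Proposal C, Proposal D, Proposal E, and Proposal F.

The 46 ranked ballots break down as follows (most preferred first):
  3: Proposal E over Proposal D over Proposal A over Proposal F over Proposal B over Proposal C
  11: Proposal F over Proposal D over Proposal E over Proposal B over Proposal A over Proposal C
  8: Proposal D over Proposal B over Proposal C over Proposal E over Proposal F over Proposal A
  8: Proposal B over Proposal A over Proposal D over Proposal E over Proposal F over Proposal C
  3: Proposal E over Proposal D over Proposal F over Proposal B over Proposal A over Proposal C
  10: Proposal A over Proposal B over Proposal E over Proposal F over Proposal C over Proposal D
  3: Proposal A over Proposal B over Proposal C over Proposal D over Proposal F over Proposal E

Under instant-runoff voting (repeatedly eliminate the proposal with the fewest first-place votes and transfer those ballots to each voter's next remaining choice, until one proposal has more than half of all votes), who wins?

Round 1: Proposal A 13, Proposal B 8, Proposal C 0, Proposal D 8, Proposal E 6, Proposal F 11. Proposal C eliminated.
Round 2: Proposal A 13, Proposal B 8, Proposal D 8, Proposal E 6, Proposal F 11. Proposal E eliminated.
Round 3: Proposal A 13, Proposal B 8, Proposal D 14, Proposal F 11. Proposal B eliminated.
Round 4: Proposal A 21, Proposal D 14, Proposal F 11. Proposal F eliminated.
Round 5: Proposal A 21, Proposal D 25. Proposal D has a majority (≥24).

Proposal D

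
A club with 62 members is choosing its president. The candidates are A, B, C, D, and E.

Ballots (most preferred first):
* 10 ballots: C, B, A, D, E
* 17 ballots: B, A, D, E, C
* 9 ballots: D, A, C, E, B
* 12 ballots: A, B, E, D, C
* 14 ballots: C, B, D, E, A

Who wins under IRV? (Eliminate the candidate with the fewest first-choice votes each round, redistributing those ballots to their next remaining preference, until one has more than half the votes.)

Round 1: A 12, B 17, C 24, D 9, E 0. E eliminated.
Round 2: A 12, B 17, C 24, D 9. D eliminated.
Round 3: A 21, B 17, C 24. B eliminated.
Round 4: A 38, C 24. A has a majority (≥32).

A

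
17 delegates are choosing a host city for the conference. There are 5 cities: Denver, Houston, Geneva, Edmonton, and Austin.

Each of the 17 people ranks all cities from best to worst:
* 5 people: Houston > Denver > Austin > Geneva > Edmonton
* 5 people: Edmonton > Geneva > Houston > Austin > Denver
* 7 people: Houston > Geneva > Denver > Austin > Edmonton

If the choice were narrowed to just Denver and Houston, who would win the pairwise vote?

Houston

Denver is ranked above Houston on 0 ballots; Houston above Denver on 17.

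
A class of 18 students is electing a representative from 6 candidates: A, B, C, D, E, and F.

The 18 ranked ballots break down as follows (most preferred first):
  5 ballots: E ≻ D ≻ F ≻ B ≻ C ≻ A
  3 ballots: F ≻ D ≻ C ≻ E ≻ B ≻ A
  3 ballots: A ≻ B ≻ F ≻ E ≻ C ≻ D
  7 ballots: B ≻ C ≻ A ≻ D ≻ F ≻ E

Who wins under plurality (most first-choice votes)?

B

First-place votes: A 3, B 7, C 0, D 0, E 5, F 3.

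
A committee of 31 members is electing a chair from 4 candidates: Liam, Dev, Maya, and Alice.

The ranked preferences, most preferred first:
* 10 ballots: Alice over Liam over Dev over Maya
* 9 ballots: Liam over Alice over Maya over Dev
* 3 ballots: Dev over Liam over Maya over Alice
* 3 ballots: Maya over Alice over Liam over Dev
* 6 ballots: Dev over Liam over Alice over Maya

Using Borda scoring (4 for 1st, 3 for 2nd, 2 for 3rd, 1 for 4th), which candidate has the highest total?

Liam

Liam: 10×3 + 9×4 + 3×3 + 3×2 + 6×3 = 99
Dev: 10×2 + 9×1 + 3×4 + 3×1 + 6×4 = 68
Maya: 10×1 + 9×2 + 3×2 + 3×4 + 6×1 = 52
Alice: 10×4 + 9×3 + 3×1 + 3×3 + 6×2 = 91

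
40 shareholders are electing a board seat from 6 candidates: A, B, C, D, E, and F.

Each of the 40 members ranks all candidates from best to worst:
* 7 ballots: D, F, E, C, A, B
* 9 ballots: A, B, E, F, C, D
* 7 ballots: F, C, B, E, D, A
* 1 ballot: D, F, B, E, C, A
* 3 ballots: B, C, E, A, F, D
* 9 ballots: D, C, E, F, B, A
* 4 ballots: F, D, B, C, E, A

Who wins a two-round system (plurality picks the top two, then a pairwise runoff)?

Round 1 first-place votes: A 9, B 3, C 0, D 17, E 0, F 11. D and F advance.
Runoff: D is ranked above F on 17 ballots, F above D on 23.

F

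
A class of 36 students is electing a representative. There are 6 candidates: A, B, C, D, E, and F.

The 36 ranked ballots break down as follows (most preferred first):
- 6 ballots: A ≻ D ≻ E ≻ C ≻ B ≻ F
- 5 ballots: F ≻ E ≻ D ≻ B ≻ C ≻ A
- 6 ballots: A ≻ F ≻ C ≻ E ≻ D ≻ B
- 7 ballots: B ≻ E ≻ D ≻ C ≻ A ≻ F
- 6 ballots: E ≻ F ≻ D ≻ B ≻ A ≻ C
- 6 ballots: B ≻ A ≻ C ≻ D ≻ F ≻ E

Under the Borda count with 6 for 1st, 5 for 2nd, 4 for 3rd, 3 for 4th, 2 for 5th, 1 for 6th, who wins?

E

A: 6×6 + 5×1 + 6×6 + 7×2 + 6×2 + 6×5 = 133
B: 6×2 + 5×3 + 6×1 + 7×6 + 6×3 + 6×6 = 129
C: 6×3 + 5×2 + 6×4 + 7×3 + 6×1 + 6×4 = 103
D: 6×5 + 5×4 + 6×2 + 7×4 + 6×4 + 6×3 = 132
E: 6×4 + 5×5 + 6×3 + 7×5 + 6×6 + 6×1 = 144
F: 6×1 + 5×6 + 6×5 + 7×1 + 6×5 + 6×2 = 115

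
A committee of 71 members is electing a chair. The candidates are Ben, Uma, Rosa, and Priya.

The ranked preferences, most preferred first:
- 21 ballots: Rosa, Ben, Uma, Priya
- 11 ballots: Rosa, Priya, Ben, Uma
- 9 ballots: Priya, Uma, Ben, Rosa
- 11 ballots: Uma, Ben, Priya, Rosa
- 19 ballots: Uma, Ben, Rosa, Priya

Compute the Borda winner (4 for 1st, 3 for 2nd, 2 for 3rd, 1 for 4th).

Ben: 21×3 + 11×2 + 9×2 + 11×3 + 19×3 = 193
Uma: 21×2 + 11×1 + 9×3 + 11×4 + 19×4 = 200
Rosa: 21×4 + 11×4 + 9×1 + 11×1 + 19×2 = 186
Priya: 21×1 + 11×3 + 9×4 + 11×2 + 19×1 = 131

Uma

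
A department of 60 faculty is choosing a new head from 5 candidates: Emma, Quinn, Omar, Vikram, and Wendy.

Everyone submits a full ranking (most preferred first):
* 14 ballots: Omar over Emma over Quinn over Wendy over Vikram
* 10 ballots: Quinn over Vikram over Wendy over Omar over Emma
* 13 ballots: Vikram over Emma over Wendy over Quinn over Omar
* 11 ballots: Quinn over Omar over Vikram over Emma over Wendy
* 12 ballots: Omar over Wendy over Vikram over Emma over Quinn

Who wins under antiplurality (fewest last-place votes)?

Last-place votes: Emma 10, Quinn 12, Omar 13, Vikram 14, Wendy 11.

Emma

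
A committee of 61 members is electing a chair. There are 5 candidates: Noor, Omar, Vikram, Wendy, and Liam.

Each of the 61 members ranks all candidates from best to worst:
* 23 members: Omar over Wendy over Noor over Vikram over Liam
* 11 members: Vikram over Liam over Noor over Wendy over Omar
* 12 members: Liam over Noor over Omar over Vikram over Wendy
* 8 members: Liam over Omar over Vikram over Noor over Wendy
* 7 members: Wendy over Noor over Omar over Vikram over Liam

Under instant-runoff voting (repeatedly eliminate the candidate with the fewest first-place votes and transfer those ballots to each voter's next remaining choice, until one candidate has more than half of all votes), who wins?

Round 1: Noor 0, Omar 23, Vikram 11, Wendy 7, Liam 20. Noor eliminated.
Round 2: Omar 23, Vikram 11, Wendy 7, Liam 20. Wendy eliminated.
Round 3: Omar 30, Vikram 11, Liam 20. Vikram eliminated.
Round 4: Omar 30, Liam 31. Liam has a majority (≥31).

Liam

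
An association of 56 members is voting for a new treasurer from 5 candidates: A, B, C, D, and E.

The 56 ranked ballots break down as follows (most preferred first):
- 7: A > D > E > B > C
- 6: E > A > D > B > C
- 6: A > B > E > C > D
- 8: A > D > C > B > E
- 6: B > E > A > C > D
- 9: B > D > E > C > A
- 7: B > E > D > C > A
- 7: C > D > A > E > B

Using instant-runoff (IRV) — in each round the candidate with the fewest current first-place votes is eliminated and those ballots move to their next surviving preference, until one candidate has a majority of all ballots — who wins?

Round 1: A 21, B 22, C 7, D 0, E 6. D eliminated.
Round 2: A 21, B 22, C 7, E 6. E eliminated.
Round 3: A 27, B 22, C 7. C eliminated.
Round 4: A 34, B 22. A has a majority (≥29).

A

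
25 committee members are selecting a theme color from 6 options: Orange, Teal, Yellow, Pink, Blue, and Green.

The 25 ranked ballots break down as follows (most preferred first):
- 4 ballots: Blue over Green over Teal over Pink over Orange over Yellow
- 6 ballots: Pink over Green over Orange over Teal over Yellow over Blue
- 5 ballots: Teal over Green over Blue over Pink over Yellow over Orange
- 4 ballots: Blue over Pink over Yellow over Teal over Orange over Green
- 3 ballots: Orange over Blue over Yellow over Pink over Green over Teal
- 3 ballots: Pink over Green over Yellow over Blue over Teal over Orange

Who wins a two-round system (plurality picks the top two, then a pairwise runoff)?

Blue

Round 1 first-place votes: Orange 3, Teal 5, Yellow 0, Pink 9, Blue 8, Green 0. Pink and Blue advance.
Runoff: Pink is ranked above Blue on 9 ballots, Blue above Pink on 16.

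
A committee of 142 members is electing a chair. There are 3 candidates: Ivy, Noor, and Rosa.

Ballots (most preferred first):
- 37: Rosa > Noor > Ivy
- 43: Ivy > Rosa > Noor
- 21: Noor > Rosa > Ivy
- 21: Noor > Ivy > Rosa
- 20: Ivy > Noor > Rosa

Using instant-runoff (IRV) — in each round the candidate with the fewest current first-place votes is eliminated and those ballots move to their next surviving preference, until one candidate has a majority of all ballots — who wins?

Noor

Round 1: Ivy 63, Noor 42, Rosa 37. Rosa eliminated.
Round 2: Ivy 63, Noor 79. Noor has a majority (≥72).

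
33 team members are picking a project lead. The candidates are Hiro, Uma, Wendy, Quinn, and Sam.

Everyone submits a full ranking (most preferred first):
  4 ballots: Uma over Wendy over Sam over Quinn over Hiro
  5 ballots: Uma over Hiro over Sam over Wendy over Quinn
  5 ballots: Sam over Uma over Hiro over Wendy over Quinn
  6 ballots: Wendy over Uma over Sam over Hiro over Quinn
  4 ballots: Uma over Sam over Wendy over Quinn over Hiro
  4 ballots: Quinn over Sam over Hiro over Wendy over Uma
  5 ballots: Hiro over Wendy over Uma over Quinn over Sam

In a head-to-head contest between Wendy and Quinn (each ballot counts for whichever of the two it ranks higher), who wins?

Wendy

Wendy is ranked above Quinn on 29 ballots; Quinn above Wendy on 4.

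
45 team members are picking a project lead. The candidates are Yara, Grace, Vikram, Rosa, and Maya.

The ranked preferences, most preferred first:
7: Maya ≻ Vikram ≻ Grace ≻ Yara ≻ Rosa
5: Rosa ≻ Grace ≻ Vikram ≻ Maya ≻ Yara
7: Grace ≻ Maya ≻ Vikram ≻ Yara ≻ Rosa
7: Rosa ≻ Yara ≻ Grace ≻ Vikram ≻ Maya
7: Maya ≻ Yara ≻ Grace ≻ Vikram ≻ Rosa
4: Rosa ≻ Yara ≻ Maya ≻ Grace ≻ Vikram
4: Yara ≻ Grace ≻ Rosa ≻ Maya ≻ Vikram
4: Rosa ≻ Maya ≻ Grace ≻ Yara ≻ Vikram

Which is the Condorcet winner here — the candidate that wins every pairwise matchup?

Grace

Grace vs Yara: 23–22
Grace vs Vikram: 38–7
Grace vs Rosa: 25–20
Grace vs Maya: 23–22
Grace beats every other candidate.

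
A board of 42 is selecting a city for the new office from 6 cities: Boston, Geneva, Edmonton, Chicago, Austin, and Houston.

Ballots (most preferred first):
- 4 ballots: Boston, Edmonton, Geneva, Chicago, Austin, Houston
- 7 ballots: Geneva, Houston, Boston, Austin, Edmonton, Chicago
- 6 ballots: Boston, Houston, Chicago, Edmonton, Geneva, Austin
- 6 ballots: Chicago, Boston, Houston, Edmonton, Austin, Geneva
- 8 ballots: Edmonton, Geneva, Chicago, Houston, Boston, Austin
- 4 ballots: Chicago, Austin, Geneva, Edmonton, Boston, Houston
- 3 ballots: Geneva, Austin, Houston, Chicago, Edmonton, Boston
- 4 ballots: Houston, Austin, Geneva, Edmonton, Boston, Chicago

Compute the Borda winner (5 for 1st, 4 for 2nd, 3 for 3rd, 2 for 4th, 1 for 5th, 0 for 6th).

Boston: 4×5 + 7×3 + 6×5 + 6×4 + 8×1 + 4×1 + 3×0 + 4×1 = 111
Geneva: 4×3 + 7×5 + 6×1 + 6×0 + 8×4 + 4×3 + 3×5 + 4×3 = 124
Edmonton: 4×4 + 7×1 + 6×2 + 6×2 + 8×5 + 4×2 + 3×1 + 4×2 = 106
Chicago: 4×2 + 7×0 + 6×3 + 6×5 + 8×3 + 4×5 + 3×2 + 4×0 = 106
Austin: 4×1 + 7×2 + 6×0 + 6×1 + 8×0 + 4×4 + 3×4 + 4×4 = 68
Houston: 4×0 + 7×4 + 6×4 + 6×3 + 8×2 + 4×0 + 3×3 + 4×5 = 115

Geneva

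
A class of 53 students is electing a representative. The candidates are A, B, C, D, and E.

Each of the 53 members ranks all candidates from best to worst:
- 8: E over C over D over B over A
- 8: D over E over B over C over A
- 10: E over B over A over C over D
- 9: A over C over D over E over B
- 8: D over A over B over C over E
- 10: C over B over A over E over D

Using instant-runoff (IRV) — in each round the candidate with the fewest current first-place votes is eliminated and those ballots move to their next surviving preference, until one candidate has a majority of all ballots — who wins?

C

Round 1: A 9, B 0, C 10, D 16, E 18. B eliminated.
Round 2: A 9, C 10, D 16, E 18. A eliminated.
Round 3: C 19, D 16, E 18. D eliminated.
Round 4: C 27, E 26. C has a majority (≥27).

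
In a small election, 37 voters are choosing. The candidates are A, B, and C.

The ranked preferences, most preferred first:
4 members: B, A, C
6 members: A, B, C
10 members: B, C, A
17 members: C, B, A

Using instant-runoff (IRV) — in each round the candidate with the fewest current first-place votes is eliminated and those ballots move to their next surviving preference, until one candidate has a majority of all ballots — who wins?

Round 1: A 6, B 14, C 17. A eliminated.
Round 2: B 20, C 17. B has a majority (≥19).

B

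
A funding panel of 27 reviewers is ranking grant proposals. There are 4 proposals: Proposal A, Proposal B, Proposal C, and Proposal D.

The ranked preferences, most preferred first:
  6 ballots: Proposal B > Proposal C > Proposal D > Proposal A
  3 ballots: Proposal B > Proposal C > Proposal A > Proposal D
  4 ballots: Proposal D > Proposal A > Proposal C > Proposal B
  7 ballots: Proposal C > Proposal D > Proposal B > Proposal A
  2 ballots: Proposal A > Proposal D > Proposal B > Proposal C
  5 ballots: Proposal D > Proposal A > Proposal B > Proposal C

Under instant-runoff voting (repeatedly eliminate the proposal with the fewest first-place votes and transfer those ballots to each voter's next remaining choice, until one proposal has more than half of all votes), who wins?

Proposal D

Round 1: Proposal A 2, Proposal B 9, Proposal C 7, Proposal D 9. Proposal A eliminated.
Round 2: Proposal B 9, Proposal C 7, Proposal D 11. Proposal C eliminated.
Round 3: Proposal B 9, Proposal D 18. Proposal D has a majority (≥14).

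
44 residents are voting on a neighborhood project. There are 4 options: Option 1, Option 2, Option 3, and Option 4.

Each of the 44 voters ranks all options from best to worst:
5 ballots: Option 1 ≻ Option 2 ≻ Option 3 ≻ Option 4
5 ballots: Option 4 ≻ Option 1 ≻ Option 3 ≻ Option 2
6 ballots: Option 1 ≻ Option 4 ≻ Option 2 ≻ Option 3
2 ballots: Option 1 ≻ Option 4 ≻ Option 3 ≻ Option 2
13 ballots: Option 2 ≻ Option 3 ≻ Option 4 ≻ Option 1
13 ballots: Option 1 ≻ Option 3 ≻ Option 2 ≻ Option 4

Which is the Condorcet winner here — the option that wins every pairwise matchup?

Option 1 vs Option 2: 31–13
Option 1 vs Option 3: 31–13
Option 1 vs Option 4: 26–18
Option 1 beats every other option.

Option 1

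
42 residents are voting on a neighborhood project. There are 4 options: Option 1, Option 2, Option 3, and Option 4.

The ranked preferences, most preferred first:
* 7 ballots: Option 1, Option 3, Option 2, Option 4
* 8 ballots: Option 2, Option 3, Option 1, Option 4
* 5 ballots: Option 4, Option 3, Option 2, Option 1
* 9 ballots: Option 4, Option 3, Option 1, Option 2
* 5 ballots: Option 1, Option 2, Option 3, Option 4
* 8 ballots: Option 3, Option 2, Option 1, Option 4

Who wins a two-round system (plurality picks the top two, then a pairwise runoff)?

Option 1

Round 1 first-place votes: Option 1 12, Option 2 8, Option 3 8, Option 4 14. Option 4 and Option 1 advance.
Runoff: Option 4 is ranked above Option 1 on 14 ballots, Option 1 above Option 4 on 28.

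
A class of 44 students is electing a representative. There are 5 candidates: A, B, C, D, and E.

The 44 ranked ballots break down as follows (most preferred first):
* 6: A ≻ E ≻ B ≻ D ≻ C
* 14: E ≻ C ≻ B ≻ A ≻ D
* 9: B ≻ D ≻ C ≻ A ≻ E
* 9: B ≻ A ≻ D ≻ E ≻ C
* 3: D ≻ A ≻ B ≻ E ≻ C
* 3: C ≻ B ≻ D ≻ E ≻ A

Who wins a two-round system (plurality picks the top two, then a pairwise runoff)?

B

Round 1 first-place votes: A 6, B 18, C 3, D 3, E 14. B and E advance.
Runoff: B is ranked above E on 24 ballots, E above B on 20.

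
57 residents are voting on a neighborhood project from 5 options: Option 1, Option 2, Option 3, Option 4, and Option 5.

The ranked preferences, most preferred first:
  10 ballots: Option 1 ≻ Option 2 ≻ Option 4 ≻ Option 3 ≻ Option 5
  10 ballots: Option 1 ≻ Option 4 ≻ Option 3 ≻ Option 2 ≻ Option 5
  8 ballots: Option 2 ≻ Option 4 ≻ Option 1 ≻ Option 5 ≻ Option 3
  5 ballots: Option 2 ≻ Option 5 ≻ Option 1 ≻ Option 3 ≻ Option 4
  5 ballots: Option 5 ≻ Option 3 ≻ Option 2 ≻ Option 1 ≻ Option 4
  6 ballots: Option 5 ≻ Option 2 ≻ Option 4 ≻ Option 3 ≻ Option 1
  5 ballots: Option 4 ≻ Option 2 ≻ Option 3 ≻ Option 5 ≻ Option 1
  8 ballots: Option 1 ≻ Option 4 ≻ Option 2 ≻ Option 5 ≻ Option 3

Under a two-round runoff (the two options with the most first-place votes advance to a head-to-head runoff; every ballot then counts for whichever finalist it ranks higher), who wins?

Round 1 first-place votes: Option 1 28, Option 2 13, Option 3 0, Option 4 5, Option 5 11. Option 1 and Option 2 advance.
Runoff: Option 1 is ranked above Option 2 on 28 ballots, Option 2 above Option 1 on 29.

Option 2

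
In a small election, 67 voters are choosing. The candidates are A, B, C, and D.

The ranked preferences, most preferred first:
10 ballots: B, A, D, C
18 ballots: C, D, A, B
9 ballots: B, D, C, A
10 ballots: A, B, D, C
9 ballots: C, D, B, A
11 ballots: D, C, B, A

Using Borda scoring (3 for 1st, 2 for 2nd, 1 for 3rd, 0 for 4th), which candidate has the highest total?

A: 10×2 + 18×1 + 9×0 + 10×3 + 9×0 + 11×0 = 68
B: 10×3 + 18×0 + 9×3 + 10×2 + 9×1 + 11×1 = 97
C: 10×0 + 18×3 + 9×1 + 10×0 + 9×3 + 11×2 = 112
D: 10×1 + 18×2 + 9×2 + 10×1 + 9×2 + 11×3 = 125

D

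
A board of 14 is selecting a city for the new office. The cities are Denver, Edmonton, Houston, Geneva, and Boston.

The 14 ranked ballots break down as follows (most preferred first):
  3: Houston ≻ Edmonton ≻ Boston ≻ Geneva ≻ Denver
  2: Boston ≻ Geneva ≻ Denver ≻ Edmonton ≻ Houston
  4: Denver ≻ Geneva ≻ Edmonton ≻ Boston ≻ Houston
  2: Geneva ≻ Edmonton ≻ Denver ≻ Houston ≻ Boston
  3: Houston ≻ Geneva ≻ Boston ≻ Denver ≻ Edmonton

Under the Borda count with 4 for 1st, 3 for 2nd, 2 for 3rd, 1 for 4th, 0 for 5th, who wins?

Geneva

Denver: 3×0 + 2×2 + 4×4 + 2×2 + 3×1 = 27
Edmonton: 3×3 + 2×1 + 4×2 + 2×3 + 3×0 = 25
Houston: 3×4 + 2×0 + 4×0 + 2×1 + 3×4 = 26
Geneva: 3×1 + 2×3 + 4×3 + 2×4 + 3×3 = 38
Boston: 3×2 + 2×4 + 4×1 + 2×0 + 3×2 = 24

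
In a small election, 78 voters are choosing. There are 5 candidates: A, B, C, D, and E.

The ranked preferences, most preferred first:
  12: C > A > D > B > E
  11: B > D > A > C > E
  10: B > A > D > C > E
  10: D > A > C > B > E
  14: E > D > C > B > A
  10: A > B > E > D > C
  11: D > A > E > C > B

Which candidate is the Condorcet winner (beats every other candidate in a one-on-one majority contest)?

D vs A: 46–32
D vs B: 47–31
D vs C: 66–12
D vs E: 54–24
D beats every other candidate.

D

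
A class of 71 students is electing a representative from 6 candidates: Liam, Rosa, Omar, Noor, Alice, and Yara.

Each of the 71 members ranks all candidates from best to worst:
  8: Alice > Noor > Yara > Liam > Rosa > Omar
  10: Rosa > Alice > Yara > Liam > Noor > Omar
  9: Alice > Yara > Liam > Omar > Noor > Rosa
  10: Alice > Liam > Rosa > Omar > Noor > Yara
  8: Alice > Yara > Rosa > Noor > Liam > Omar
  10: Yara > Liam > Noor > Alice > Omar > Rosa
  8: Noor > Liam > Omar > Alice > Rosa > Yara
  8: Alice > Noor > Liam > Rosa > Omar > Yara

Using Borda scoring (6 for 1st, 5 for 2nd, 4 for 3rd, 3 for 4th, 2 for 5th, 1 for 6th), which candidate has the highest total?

Alice

Liam: 8×3 + 10×3 + 9×4 + 10×5 + 8×2 + 10×5 + 8×5 + 8×4 = 278
Rosa: 8×2 + 10×6 + 9×1 + 10×4 + 8×4 + 10×1 + 8×2 + 8×3 = 207
Omar: 8×1 + 10×1 + 9×3 + 10×3 + 8×1 + 10×2 + 8×4 + 8×2 = 151
Noor: 8×5 + 10×2 + 9×2 + 10×2 + 8×3 + 10×4 + 8×6 + 8×5 = 250
Alice: 8×6 + 10×5 + 9×6 + 10×6 + 8×6 + 10×3 + 8×3 + 8×6 = 362
Yara: 8×4 + 10×4 + 9×5 + 10×1 + 8×5 + 10×6 + 8×1 + 8×1 = 243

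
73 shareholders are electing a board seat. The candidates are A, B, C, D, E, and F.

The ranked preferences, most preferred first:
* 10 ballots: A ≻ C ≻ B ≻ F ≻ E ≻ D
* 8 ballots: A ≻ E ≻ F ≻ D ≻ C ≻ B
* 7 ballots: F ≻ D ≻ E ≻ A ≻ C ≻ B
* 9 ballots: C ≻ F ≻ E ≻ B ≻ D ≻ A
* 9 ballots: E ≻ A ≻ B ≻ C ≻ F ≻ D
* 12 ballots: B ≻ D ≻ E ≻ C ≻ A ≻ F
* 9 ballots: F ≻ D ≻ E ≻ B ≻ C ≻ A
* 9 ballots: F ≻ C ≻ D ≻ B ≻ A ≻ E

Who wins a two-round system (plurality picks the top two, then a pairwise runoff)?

A

Round 1 first-place votes: A 18, B 12, C 9, D 0, E 9, F 25. F and A advance.
Runoff: F is ranked above A on 34 ballots, A above F on 39.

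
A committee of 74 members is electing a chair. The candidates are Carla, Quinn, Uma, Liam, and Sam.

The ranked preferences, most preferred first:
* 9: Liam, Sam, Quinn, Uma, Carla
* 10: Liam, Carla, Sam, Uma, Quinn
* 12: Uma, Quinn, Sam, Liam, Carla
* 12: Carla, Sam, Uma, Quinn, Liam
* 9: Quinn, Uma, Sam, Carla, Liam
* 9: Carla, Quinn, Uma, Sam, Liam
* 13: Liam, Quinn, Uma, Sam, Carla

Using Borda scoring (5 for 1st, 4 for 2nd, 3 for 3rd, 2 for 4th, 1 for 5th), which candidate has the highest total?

Quinn

Carla: 9×1 + 10×4 + 12×1 + 12×5 + 9×2 + 9×5 + 13×1 = 197
Quinn: 9×3 + 10×1 + 12×4 + 12×2 + 9×5 + 9×4 + 13×4 = 242
Uma: 9×2 + 10×2 + 12×5 + 12×3 + 9×4 + 9×3 + 13×3 = 236
Liam: 9×5 + 10×5 + 12×2 + 12×1 + 9×1 + 9×1 + 13×5 = 214
Sam: 9×4 + 10×3 + 12×3 + 12×4 + 9×3 + 9×2 + 13×2 = 221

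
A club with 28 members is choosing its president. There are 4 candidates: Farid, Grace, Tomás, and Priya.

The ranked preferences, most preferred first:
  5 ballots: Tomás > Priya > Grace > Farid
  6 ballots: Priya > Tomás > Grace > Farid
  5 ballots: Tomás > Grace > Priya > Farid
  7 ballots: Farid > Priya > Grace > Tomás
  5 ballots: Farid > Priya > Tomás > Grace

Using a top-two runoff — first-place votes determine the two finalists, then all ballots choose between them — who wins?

Round 1 first-place votes: Farid 12, Grace 0, Tomás 10, Priya 6. Farid and Tomás advance.
Runoff: Farid is ranked above Tomás on 12 ballots, Tomás above Farid on 16.

Tomás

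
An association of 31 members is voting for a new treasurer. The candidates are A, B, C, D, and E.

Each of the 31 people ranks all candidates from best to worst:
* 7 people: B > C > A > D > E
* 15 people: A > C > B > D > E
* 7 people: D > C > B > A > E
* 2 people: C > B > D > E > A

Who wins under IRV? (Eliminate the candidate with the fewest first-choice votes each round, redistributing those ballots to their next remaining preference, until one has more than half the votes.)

B

Round 1: A 15, B 7, C 2, D 7, E 0. E eliminated.
Round 2: A 15, B 7, C 2, D 7. C eliminated.
Round 3: A 15, B 9, D 7. D eliminated.
Round 4: A 15, B 16. B has a majority (≥16).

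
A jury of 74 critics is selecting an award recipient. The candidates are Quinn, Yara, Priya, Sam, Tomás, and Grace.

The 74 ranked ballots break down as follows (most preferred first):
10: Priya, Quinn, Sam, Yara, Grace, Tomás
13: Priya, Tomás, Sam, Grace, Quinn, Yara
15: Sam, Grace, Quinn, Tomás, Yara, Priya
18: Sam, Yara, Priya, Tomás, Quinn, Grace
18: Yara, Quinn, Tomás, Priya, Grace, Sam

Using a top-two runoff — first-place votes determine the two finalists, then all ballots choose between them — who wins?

Priya

Round 1 first-place votes: Quinn 0, Yara 18, Priya 23, Sam 33, Tomás 0, Grace 0. Sam and Priya advance.
Runoff: Sam is ranked above Priya on 33 ballots, Priya above Sam on 41.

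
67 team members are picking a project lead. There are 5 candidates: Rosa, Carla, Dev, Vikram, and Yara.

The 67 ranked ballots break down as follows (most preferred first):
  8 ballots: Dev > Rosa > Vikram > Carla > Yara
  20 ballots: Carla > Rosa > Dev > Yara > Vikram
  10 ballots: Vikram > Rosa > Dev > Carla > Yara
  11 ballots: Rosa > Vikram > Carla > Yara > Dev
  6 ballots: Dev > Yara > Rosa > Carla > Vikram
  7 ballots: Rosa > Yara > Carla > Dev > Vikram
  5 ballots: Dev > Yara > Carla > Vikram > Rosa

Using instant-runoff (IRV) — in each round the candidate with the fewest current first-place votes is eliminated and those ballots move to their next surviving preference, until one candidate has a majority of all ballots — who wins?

Round 1: Rosa 18, Carla 20, Dev 19, Vikram 10, Yara 0. Yara eliminated.
Round 2: Rosa 18, Carla 20, Dev 19, Vikram 10. Vikram eliminated.
Round 3: Rosa 28, Carla 20, Dev 19. Dev eliminated.
Round 4: Rosa 42, Carla 25. Rosa has a majority (≥34).

Rosa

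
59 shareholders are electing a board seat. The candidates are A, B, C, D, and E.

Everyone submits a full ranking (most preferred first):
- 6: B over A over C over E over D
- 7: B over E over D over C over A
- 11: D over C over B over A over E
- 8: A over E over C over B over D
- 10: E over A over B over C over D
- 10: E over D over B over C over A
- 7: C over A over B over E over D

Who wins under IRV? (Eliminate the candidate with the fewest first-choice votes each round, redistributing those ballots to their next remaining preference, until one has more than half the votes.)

B

Round 1: A 8, B 13, C 7, D 11, E 20. C eliminated.
Round 2: A 15, B 13, D 11, E 20. D eliminated.
Round 3: A 15, B 24, E 20. A eliminated.
Round 4: B 31, E 28. B has a majority (≥30).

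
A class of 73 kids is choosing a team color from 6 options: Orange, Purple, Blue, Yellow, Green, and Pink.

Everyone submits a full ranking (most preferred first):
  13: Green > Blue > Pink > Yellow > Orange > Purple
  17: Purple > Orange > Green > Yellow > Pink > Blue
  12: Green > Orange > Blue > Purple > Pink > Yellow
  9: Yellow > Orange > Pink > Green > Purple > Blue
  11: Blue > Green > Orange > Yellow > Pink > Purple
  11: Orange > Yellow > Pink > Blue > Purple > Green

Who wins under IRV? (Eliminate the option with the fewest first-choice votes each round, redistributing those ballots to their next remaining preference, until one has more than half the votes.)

Orange

Round 1: Orange 11, Purple 17, Blue 11, Yellow 9, Green 25, Pink 0. Pink eliminated.
Round 2: Orange 11, Purple 17, Blue 11, Yellow 9, Green 25. Yellow eliminated.
Round 3: Orange 20, Purple 17, Blue 11, Green 25. Blue eliminated.
Round 4: Orange 20, Purple 17, Green 36. Purple eliminated.
Round 5: Orange 37, Green 36. Orange has a majority (≥37).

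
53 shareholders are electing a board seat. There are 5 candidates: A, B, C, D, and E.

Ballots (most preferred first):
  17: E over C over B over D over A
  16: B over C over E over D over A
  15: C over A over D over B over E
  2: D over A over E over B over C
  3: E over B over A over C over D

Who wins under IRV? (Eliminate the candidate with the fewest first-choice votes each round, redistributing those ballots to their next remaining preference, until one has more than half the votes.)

B

Round 1: A 0, B 16, C 15, D 2, E 20. A eliminated.
Round 2: B 16, C 15, D 2, E 20. D eliminated.
Round 3: B 16, C 15, E 22. C eliminated.
Round 4: B 31, E 22. B has a majority (≥27).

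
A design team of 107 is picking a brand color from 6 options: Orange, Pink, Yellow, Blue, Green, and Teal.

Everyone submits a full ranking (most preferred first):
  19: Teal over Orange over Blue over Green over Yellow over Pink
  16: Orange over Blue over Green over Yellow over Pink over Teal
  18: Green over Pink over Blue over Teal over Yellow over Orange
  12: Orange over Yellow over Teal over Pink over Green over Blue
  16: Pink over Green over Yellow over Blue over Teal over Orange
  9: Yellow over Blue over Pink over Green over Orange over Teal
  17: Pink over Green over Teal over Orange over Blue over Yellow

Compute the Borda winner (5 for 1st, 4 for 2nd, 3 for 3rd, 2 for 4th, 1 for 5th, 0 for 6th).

Green

Orange: 19×4 + 16×5 + 18×0 + 12×5 + 16×0 + 9×1 + 17×2 = 259
Pink: 19×0 + 16×1 + 18×4 + 12×2 + 16×5 + 9×3 + 17×5 = 304
Yellow: 19×1 + 16×2 + 18×1 + 12×4 + 16×3 + 9×5 + 17×0 = 210
Blue: 19×3 + 16×4 + 18×3 + 12×0 + 16×2 + 9×4 + 17×1 = 260
Green: 19×2 + 16×3 + 18×5 + 12×1 + 16×4 + 9×2 + 17×4 = 338
Teal: 19×5 + 16×0 + 18×2 + 12×3 + 16×1 + 9×0 + 17×3 = 234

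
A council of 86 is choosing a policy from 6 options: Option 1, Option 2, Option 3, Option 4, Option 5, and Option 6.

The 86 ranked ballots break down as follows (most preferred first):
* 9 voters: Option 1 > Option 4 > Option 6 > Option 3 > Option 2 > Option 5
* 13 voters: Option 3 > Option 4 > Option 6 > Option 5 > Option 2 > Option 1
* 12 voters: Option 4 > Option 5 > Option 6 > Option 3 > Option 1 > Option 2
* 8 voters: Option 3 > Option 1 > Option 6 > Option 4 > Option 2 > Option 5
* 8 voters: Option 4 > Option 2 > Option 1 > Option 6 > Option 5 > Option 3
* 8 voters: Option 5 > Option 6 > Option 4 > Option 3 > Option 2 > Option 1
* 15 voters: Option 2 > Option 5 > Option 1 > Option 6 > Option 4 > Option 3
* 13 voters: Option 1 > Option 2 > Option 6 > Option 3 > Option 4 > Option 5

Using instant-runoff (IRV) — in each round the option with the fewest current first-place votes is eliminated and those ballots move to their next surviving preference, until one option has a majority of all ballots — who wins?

Round 1: Option 1 22, Option 2 15, Option 3 21, Option 4 20, Option 5 8, Option 6 0. Option 6 eliminated.
Round 2: Option 1 22, Option 2 15, Option 3 21, Option 4 20, Option 5 8. Option 5 eliminated.
Round 3: Option 1 22, Option 2 15, Option 3 21, Option 4 28. Option 2 eliminated.
Round 4: Option 1 37, Option 3 21, Option 4 28. Option 3 eliminated.
Round 5: Option 1 45, Option 4 41. Option 1 has a majority (≥44).

Option 1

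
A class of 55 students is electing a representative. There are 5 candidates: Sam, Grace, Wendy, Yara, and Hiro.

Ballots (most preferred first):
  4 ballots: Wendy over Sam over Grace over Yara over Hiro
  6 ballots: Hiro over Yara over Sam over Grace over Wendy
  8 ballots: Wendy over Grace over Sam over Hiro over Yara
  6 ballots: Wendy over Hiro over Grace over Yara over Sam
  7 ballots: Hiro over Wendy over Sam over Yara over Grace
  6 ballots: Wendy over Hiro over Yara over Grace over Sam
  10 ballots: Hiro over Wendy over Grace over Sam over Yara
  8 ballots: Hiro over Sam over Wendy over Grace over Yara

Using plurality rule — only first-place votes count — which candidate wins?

Hiro

First-place votes: Sam 0, Grace 0, Wendy 24, Yara 0, Hiro 31.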